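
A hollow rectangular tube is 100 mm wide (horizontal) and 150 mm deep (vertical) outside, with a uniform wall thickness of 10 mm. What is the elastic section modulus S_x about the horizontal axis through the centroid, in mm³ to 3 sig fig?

S_x ≈ 1.80 × 10⁵ mm³

Split into non-overlapping primitives; take the origin at the lower-left of the bounding box.
Outer rectangle: 100 × 150, A = 15 000 mm², y = 75 mm, Ī = 28 125 000 mm⁴.
Inner void (subtracted): 80 × 130, A = 10 400 mm², y = 75 mm, Ī = 14 646 667 mm⁴.
By symmetry the centroid is at mid-height, ȳ = 75 mm.
All pieces are centred on the horizontal axis through the centroid, so I = ΣĪ (holes subtracted) = 13 478 333 mm⁴.
Extreme fibre distance c = 75 mm; S = I/c = 179 711 mm³.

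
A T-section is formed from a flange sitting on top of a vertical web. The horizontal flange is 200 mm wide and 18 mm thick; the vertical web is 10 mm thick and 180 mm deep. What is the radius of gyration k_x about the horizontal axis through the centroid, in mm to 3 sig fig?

Split into non-overlapping primitives; take the origin at the lower-left of the bounding box.
Flange: 200 × 18, A = 3 600 mm², y = 189 mm, Ī = 97 200 mm⁴.
Web: 10 × 180, A = 1 800 mm², y = 90 mm, Ī = 4 860 000 mm⁴.
Centroid: ȳ = ΣA·y / ΣA = 156 mm.
Transfer each piece to the horizontal axis through the centroid using Ī + A·d² with d = y − 156:
  flange: d = 33 mm → contributes +4 017 600 mm⁴
  web: d = -66 mm → contributes +12 700 800 mm⁴
Total I = 16 718 400 mm⁴.
Radius of gyration: k = √(I/A) = √(16 718 400 / 5 400) = 55.642 mm.

k_x ≈ 55.6 mm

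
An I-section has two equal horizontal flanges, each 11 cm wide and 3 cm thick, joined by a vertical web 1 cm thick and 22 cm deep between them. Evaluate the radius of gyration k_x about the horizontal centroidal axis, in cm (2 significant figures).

Decompose the section into non-overlapping parts with the origin at the bottom-left of its bounding rectangle.
Bottom flange: 11 × 3, A = 33 cm², y = 1.5 cm, Ī = 24.75 cm⁴.
Web: 1 × 22, A = 22 cm², y = 14 cm, Ī = 887.3 cm⁴.
Top flange: 11 × 3, A = 33 cm², y = 26.5 cm, Ī = 24.75 cm⁴.
By symmetry the centroid is at mid-height, ȳ = 14 cm.
Transfer each piece to the horizontal centroidal axis using Ī + A·d² with d = y − 14:
  bottom flange: d = -12.5 cm → contributes +5 181 cm⁴
  web: d = 0 cm → contributes +887.3 cm⁴
  top flange: d = 12.5 cm → contributes +5 181 cm⁴
Total I = 11 249 cm⁴.
Radius of gyration: k = √(I/A) = √(11 249 / 88) = 11.31 cm.

k_x ≈ 11 cm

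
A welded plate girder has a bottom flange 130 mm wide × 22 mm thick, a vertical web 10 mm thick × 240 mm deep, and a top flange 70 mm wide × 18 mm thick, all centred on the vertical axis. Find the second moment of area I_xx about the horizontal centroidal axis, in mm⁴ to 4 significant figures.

Decompose the section into non-overlapping parts with the origin at the bottom-left of its bounding rectangle.
Bottom plate: 130 × 22, A = 2 860 mm², y = 11 mm, Ī = 115 353 mm⁴.
Web plate: 10 × 240, A = 2 400 mm², y = 142 mm, Ī = 11 520 000 mm⁴.
Top plate: 70 × 18, A = 1 260 mm², y = 271 mm, Ī = 34 020 mm⁴.
Centroid: ȳ = ΣA·y / ΣA = 109.466 mm.
Transfer each piece to the horizontal centroidal axis using Ī + A·d² with d = y − 109.466:
  bottom plate: d = -98.4663 mm → contributes +27 844 780 mm⁴
  web plate: d = 32.5337 mm → contributes +14 060 267 mm⁴
  top plate: d = 161.534 mm → contributes +32 911 389 mm⁴
Total I = 74 816 436 mm⁴.

I_xx ≈ 7.482 × 10⁷ mm⁴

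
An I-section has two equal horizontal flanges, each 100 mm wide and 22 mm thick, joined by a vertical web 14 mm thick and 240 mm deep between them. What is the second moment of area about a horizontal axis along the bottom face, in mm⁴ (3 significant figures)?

I_base ≈ 2.48 × 10⁸ mm⁴

Split into non-overlapping primitives; take the origin at the lower-left of the bounding box.
Bottom flange: 100 × 22, A = 2 200 mm², y = 11 mm, Ī = 88 733 mm⁴.
Web: 14 × 240, A = 3 360 mm², y = 142 mm, Ī = 16 128 000 mm⁴.
Top flange: 100 × 22, A = 2 200 mm², y = 273 mm, Ī = 88 733 mm⁴.
Transfer each piece to the base of the section using Ī + A·d² with d = y − 0:
  bottom flange: d = 11 mm → contributes +354 933 mm⁴
  web: d = 142 mm → contributes +83 879 040 mm⁴
  top flange: d = 273 mm → contributes +164 052 533 mm⁴
Total I = 248 286 507 mm⁴.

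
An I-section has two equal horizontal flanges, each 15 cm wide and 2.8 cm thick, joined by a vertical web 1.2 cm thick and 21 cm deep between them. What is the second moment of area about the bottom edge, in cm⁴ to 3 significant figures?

Split into non-overlapping primitives; take the origin at the lower-left of the bounding box.
Bottom flange: 15 × 2.8, A = 42 cm², y = 1.4 cm, Ī = 27.44 cm⁴.
Web: 1.2 × 21, A = 25.2 cm², y = 13.3 cm, Ī = 926.1 cm⁴.
Top flange: 15 × 2.8, A = 42 cm², y = 25.2 cm, Ī = 27.44 cm⁴.
Transfer each piece to the base of the section using Ī + A·d² with d = y − 0:
  bottom flange: d = 1.4 cm → contributes +109.76 cm⁴
  web: d = 13.3 cm → contributes +5383.7 cm⁴
  top flange: d = 25.2 cm → contributes +26 699 cm⁴
Total I = 32 193 cm⁴.

I_base ≈ 3.22 × 10⁴ cm⁴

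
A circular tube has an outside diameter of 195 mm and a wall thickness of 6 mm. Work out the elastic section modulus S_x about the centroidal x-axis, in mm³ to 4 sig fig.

S_x ≈ 1.633 × 10⁵ mm³

Split into non-overlapping primitives; take the origin at the lower-left of the bounding box.
Outer circle: ⌀195, A = 29864.8 mm², y = 97.5 mm, Ī = 70 975 481 mm⁴.
Bore (subtracted): ⌀183, A = 26302.2 mm², y = 97.5 mm, Ī = 55 052 147 mm⁴.
By symmetry the centroid is at mid-height, ȳ = 97.5 mm.
All pieces are centred on the centroidal x-axis, so I = ΣĪ (holes subtracted) = 15 923 334 mm⁴.
Extreme fibre distance c = 97.5 mm; S = I/c = 163 316 mm³.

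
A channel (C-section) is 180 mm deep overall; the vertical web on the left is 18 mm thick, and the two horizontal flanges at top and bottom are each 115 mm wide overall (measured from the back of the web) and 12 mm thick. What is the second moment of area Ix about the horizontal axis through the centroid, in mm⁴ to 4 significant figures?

Ix ≈ 2.520 × 10⁷ mm⁴

Break the section into simple shapes (no overlaps), measuring from the bottom-left corner of the bounding box.
Web: 18 × 180, A = 3 240 mm², y = 90 mm, Ī = 8 748 000 mm⁴.
Top flange (beyond web): 97 × 12, A = 1 164 mm², y = 174 mm, Ī = 13 968 mm⁴.
Bottom flange (beyond web): 97 × 12, A = 1 164 mm², y = 6 mm, Ī = 13 968 mm⁴.
By symmetry the centroid is at mid-height, ȳ = 90 mm.
Transfer each piece to the horizontal axis through the centroid using Ī + A·d² with d = y − 90:
  web: d = 0 mm → contributes +8 748 000 mm⁴
  top flange (beyond web): d = 84 mm → contributes +8 227 152 mm⁴
  bottom flange (beyond web): d = -84 mm → contributes +8 227 152 mm⁴
Total I = 25 202 304 mm⁴.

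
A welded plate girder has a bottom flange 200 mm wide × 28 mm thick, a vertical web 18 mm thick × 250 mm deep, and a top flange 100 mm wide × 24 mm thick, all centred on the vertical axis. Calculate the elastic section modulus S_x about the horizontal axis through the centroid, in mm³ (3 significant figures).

Split into non-overlapping primitives; take the origin at the lower-left of the bounding box.
Bottom plate: 200 × 28, A = 5 600 mm², y = 14 mm, Ī = 365 867 mm⁴.
Web plate: 18 × 250, A = 4 500 mm², y = 153 mm, Ī = 23 437 500 mm⁴.
Top plate: 100 × 24, A = 2 400 mm², y = 290 mm, Ī = 115 200 mm⁴.
Centroid: ȳ = ΣA·y / ΣA = 117.03 mm.
Transfer each piece to the horizontal axis through the centroid using Ī + A·d² with d = y − 117.03:
  bottom plate: d = -103.03 mm → contributes +59 813 188 mm⁴
  web plate: d = 35.968 mm → contributes +29 259 137 mm⁴
  top plate: d = 172.97 mm → contributes +71 918 230 mm⁴
Total I = 160 990 554 mm⁴.
Extreme fibre distance c = 184.97 mm; S = I/c = 870 370 mm³.

S_x ≈ 8.70 × 10⁵ mm³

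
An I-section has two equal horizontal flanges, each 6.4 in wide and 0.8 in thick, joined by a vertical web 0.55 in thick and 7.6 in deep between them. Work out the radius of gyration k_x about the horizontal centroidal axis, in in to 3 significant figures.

k_x ≈ 3.74 in

Decompose the section into non-overlapping parts with the origin at the bottom-left of its bounding rectangle.
Bottom flange: 6.4 × 0.8, A = 5.12 in², y = 0.4 in, Ī = 0.27307 in⁴.
Web: 0.55 × 7.6, A = 4.18 in², y = 4.6 in, Ī = 20.12 in⁴.
Top flange: 6.4 × 0.8, A = 5.12 in², y = 8.8 in, Ī = 0.27307 in⁴.
By symmetry the centroid is at mid-height, ȳ = 4.6 in.
Transfer each piece to the horizontal centroidal axis using Ī + A·d² with d = y − 4.6:
  bottom flange: d = -4.2 in → contributes +90.59 in⁴
  web: d = 0 in → contributes +20.12 in⁴
  top flange: d = 4.2 in → contributes +90.59 in⁴
Total I = 201.3 in⁴.
Radius of gyration: k = √(I/A) = √(201.3 / 14.42) = 3.7363 in.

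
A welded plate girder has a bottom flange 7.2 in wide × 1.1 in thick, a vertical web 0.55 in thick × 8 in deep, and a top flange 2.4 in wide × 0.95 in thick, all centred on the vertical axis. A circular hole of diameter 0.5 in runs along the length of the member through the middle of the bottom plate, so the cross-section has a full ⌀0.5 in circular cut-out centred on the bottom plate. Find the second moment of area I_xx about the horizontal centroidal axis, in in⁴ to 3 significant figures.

I_xx ≈ 187 in⁴

Break the section into simple shapes (no overlaps), measuring from the bottom-left corner of the bounding box.
Bottom plate: 7.2 × 1.1, A = 7.92 in², y = 0.55 in, Ī = 0.7986 in⁴.
Web plate: 0.55 × 8, A = 4.4 in², y = 5.1 in, Ī = 23.467 in⁴.
Top plate: 2.4 × 0.95, A = 2.28 in², y = 9.575 in, Ī = 0.17148 in⁴.
Hole (subtracted): ⌀0.5, A = 0.19635 in², y = 0.55 in, Ī = 0.003068 in⁴.
Centroid: ȳ = ΣA·y / ΣA = 3.3685 in.
Transfer each piece to the horizontal centroidal axis using Ī + A·d² with d = y − 3.3685:
  bottom plate: d = -2.8185 in → contributes +63.716 in⁴
  web plate: d = 1.7315 in → contributes +36.658 in⁴
  top plate: d = 6.2065 in → contributes +87.998 in⁴
  hole: d = -2.8185 in → contributes −1.5629 in⁴
Total I = 186.81 in⁴.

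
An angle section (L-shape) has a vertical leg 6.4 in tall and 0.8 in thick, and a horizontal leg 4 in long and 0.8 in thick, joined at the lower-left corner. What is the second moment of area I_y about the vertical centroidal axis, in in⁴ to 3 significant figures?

I_y ≈ 9.28 in⁴

Split into non-overlapping primitives; take the origin at the lower-left of the bounding box.
Vertical leg: 0.8 × 6.4, A = 5.12 in², x = 0.4 in, Ī = 0.27307 in⁴.
Horizontal leg (remainder): 3.2 × 0.8, A = 2.56 in², x = 2.4 in, Ī = 2.1845 in⁴.
Centroid: x̄ = ΣA·x / ΣA = 1.0667 in.
Transfer each piece to the vertical centroidal axis using Ī + A·d² with d = x − 1.0667:
  vertical leg: d = -0.66667 in → contributes +2.5486 in⁴
  horizontal leg (remainder): d = 1.3333 in → contributes +6.7356 in⁴
Total I = 9.2843 in⁴.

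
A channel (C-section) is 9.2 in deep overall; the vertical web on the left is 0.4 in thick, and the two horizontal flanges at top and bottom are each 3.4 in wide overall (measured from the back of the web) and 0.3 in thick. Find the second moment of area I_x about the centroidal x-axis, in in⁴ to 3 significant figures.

Treat the section as a set of non-overlapping primitives; coordinates are from the bounding-box lower-left.
Web: 0.4 × 9.2, A = 3.68 in², y = 4.6 in, Ī = 25.956 in⁴.
Top flange (beyond web): 3 × 0.3, A = 0.9 in², y = 9.05 in, Ī = 0.00675 in⁴.
Bottom flange (beyond web): 3 × 0.3, A = 0.9 in², y = 0.15 in, Ī = 0.00675 in⁴.
By symmetry the centroid is at mid-height, ȳ = 4.6 in.
Transfer each piece to the centroidal x-axis using Ī + A·d² with d = y − 4.6:
  web: d = 0 in → contributes +25.956 in⁴
  top flange (beyond web): d = 4.45 in → contributes +17.829 in⁴
  bottom flange (beyond web): d = -4.45 in → contributes +17.829 in⁴
Total I = 61.614 in⁴.

I_x ≈ 61.6 in⁴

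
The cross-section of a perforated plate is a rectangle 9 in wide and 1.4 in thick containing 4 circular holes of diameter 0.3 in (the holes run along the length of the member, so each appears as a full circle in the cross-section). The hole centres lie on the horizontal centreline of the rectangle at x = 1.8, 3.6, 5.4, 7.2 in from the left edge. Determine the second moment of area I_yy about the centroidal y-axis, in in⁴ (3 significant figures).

I_yy ≈ 83.9 in⁴

Treat the section as a set of non-overlapping primitives; coordinates are from the bounding-box lower-left.
Plate: 9 × 1.4, A = 12.6 in², x = 4.5 in, Ī = 85.05 in⁴.
Hole 1 (subtracted): ⌀0.3, A = 0.070686 in², x = 1.8 in, Ī = 0.00039761 in⁴.
Hole 2 (subtracted): ⌀0.3, A = 0.070686 in², x = 3.6 in, Ī = 0.00039761 in⁴.
Hole 3 (subtracted): ⌀0.3, A = 0.070686 in², x = 5.4 in, Ī = 0.00039761 in⁴.
Hole 4 (subtracted): ⌀0.3, A = 0.070686 in², x = 7.2 in, Ī = 0.00039761 in⁴.
By symmetry the centroid is at mid-width, x̄ = 4.5 in.
Transfer each piece to the centroidal y-axis using Ī + A·d² with d = x − 4.5:
  plate: d = 0 in → contributes +85.05 in⁴
  hole 1: d = -2.7 in → contributes −0.5157 in⁴
  hole 2: d = -0.9 in → contributes −0.057653 in⁴
  hole 3: d = 0.9 in → contributes −0.057653 in⁴
  hole 4: d = 2.7 in → contributes −0.5157 in⁴
Total I = 83.903 in⁴.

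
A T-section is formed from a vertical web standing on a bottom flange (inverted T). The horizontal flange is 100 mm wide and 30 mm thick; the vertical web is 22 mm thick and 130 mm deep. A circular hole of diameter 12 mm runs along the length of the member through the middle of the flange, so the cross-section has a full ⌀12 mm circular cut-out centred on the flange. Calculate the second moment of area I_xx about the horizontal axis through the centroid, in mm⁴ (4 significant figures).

Break the section into simple shapes (no overlaps), measuring from the bottom-left corner of the bounding box.
Flange: 100 × 30, A = 3 000 mm², y = 15 mm, Ī = 225 000 mm⁴.
Web: 22 × 130, A = 2 860 mm², y = 95 mm, Ī = 4 027 833 mm⁴.
Hole (subtracted): ⌀12, A = 113.097 mm², y = 15 mm, Ī = 1017.88 mm⁴.
Centroid: ȳ = ΣA·y / ΣA = 54.8128 mm.
Transfer each piece to the horizontal axis through the centroid using Ī + A·d² with d = y − 54.8128:
  flange: d = -39.8128 mm → contributes +4 980 165 mm⁴
  web: d = 40.1872 mm → contributes +8 646 776 mm⁴
  hole: d = -39.8128 mm → contributes −180 283 mm⁴
Total I = 13 446 658 mm⁴.

I_xx ≈ 1.345 × 10⁷ mm⁴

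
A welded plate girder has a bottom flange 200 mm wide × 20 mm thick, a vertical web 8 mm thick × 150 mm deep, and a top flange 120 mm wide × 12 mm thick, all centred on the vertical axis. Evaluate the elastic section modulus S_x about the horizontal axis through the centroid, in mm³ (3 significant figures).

S_x ≈ 2.75 × 10⁵ mm³

Break the section into simple shapes (no overlaps), measuring from the bottom-left corner of the bounding box.
Bottom plate: 200 × 20, A = 4 000 mm², y = 10 mm, Ī = 133 333 mm⁴.
Web plate: 8 × 150, A = 1 200 mm², y = 95 mm, Ī = 2 250 000 mm⁴.
Top plate: 120 × 12, A = 1 440 mm², y = 176 mm, Ī = 17 280 mm⁴.
Centroid: ȳ = ΣA·y / ΣA = 61.361 mm.
Transfer each piece to the horizontal axis through the centroid using Ī + A·d² with d = y − 61.361:
  bottom plate: d = -51.361 mm → contributes +10 685 326 mm⁴
  web plate: d = 33.639 mm → contributes +3 607 863 mm⁴
  top plate: d = 114.64 mm → contributes +18 941 757 mm⁴
Total I = 33 234 946 mm⁴.
Extreme fibre distance c = 120.64 mm; S = I/c = 275 492 mm³.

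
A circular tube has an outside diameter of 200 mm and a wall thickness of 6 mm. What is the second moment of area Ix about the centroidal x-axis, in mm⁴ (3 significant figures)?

Ix ≈ 1.72 × 10⁷ mm⁴

Treat the section as a set of non-overlapping primitives; coordinates are from the bounding-box lower-left.
Outer circle: ⌀200, A = 31 416 mm², y = 100 mm, Ī = 78 539 816 mm⁴.
Bore (subtracted): ⌀188, A = 27 759 mm², y = 100 mm, Ī = 61 319 880 mm⁴.
By symmetry the centroid is at mid-height, ȳ = 100 mm.
All pieces are centred on the centroidal x-axis, so I = ΣĪ (holes subtracted) = 17 219 936 mm⁴.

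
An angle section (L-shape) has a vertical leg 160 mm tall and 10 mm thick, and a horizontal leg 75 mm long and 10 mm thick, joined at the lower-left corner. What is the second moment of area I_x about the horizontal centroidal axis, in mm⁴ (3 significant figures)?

Decompose the section into non-overlapping parts with the origin at the bottom-left of its bounding rectangle.
Vertical leg: 10 × 160, A = 1 600 mm², y = 80 mm, Ī = 3 413 333 mm⁴.
Horizontal leg (remainder): 65 × 10, A = 650 mm², y = 5 mm, Ī = 5416.7 mm⁴.
Centroid: ȳ = ΣA·y / ΣA = 58.333 mm.
Transfer each piece to the horizontal centroidal axis using Ī + A·d² with d = y − 58.333:
  vertical leg: d = 21.667 mm → contributes +4 164 444 mm⁴
  horizontal leg (remainder): d = -53.333 mm → contributes +1 854 306 mm⁴
Total I = 6 018 750 mm⁴.

I_x ≈ 6.02 × 10⁶ mm⁴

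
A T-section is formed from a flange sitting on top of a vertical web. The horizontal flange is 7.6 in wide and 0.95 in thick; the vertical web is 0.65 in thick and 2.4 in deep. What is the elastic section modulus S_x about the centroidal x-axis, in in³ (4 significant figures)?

Decompose the section into non-overlapping parts with the origin at the bottom-left of its bounding rectangle.
Flange: 7.6 × 0.95, A = 7.22 in², y = 2.875 in, Ī = 0.543004 in⁴.
Web: 0.65 × 2.4, A = 1.56 in², y = 1.2 in, Ī = 0.7488 in⁴.
Centroid: ȳ = ΣA·y / ΣA = 2.57739 in.
Transfer each piece to the centroidal x-axis using Ī + A·d² with d = y − 2.57739:
  flange: d = 0.297608 in → contributes +1.18248 in⁴
  web: d = -1.37739 in → contributes +3.70844 in⁴
Total I = 4.89093 in⁴.
Extreme fibre distance c = 2.57739 in; S = I/c = 1.89763 in³.

S_x ≈ 1.898 in³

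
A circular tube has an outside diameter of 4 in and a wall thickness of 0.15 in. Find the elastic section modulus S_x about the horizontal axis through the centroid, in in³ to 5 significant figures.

S_x ≈ 1.6833 in³

Treat the section as a set of non-overlapping primitives; coordinates are from the bounding-box lower-left.
Outer circle: ⌀4, A = 12.56637 in², y = 2 in, Ī = 12.56637 in⁴.
Bore (subtracted): ⌀3.7, A = 10.7521 in², y = 2 in, Ī = 9.199766 in⁴.
By symmetry the centroid is at mid-height, ȳ = 2 in.
All pieces are centred on the horizontal axis through the centroid, so I = ΣĪ (holes subtracted) = 3.366604 in⁴.
Extreme fibre distance c = 2 in; S = I/c = 1.683302 in³.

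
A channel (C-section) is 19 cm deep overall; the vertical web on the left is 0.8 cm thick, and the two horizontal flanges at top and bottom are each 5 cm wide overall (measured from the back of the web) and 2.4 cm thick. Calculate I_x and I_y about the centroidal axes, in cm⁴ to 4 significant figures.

Break the section into simple shapes (no overlaps), measuring from the bottom-left corner of the bounding box.
Web: 0.8 × 19, A = 15.2 cm², y = 9.5 cm, Ī = 457.267 cm⁴.
Top flange (beyond web): 4.2 × 2.4, A = 10.08 cm², y = 17.8 cm, Ī = 4.8384 cm⁴.
Bottom flange (beyond web): 4.2 × 2.4, A = 10.08 cm², y = 1.2 cm, Ī = 4.8384 cm⁴.
By symmetry the centroid is at mid-height, ȳ = 9.5 cm.
Transfer each piece to the centroidal x-axis using Ī + A·d² with d = y − 9.5:
  web: d = 0 cm → contributes +457.267 cm⁴
  top flange (beyond web): d = 8.3 cm → contributes +699.25 cm⁴
  bottom flange (beyond web): d = -8.3 cm → contributes +699.25 cm⁴
Total I = 1855.77 cm⁴.
For the y-axis: x̄ = 1.82534 cm.
Repeating about the centroidal y-axis gives I_y = 84.6088 cm⁴.

I_x ≈ 1856 cm⁴, I_y ≈ 84.61 cm⁴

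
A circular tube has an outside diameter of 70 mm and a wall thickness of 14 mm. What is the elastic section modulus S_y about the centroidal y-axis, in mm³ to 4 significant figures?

Decompose the section into non-overlapping parts with the origin at the bottom-left of its bounding rectangle.
Outer circle: ⌀70, A = 3848.45 mm², x = 35 mm, Ī = 1 178 588 mm⁴.
Bore (subtracted): ⌀42, A = 1385.44 mm², x = 35 mm, Ī = 152 745 mm⁴.
By symmetry the centroid is at mid-width, x̄ = 35 mm.
All pieces are centred on the centroidal y-axis, so I = ΣĪ (holes subtracted) = 1 025 843 mm⁴.
Extreme fibre distance c = 35 mm; S = I/c = 29309.8 mm³.

S_y ≈ 2.931 × 10⁴ mm³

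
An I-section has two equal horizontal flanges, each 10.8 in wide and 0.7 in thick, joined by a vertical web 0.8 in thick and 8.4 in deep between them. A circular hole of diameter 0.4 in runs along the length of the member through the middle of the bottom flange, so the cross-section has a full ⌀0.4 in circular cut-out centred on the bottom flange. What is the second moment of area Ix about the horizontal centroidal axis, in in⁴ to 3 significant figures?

Ix ≈ 351 in⁴

Split into non-overlapping primitives; take the origin at the lower-left of the bounding box.
Bottom flange: 10.8 × 0.7, A = 7.56 in², y = 0.35 in, Ī = 0.3087 in⁴.
Web: 0.8 × 8.4, A = 6.72 in², y = 4.9 in, Ī = 39.514 in⁴.
Top flange: 10.8 × 0.7, A = 7.56 in², y = 9.45 in, Ī = 0.3087 in⁴.
Hole (subtracted): ⌀0.4, A = 0.12566 in², y = 0.35 in, Ī = 0.0012566 in⁴.
Centroid: ȳ = ΣA·y / ΣA = 4.9263 in.
Transfer each piece to the horizontal centroidal axis using Ī + A·d² with d = y − 4.9263:
  bottom flange: d = -4.5763 in → contributes +158.64 in⁴
  web: d = -0.026331 in → contributes +39.518 in⁴
  top flange: d = 4.5237 in → contributes +155.01 in⁴
  hole: d = -4.5763 in → contributes −2.633 in⁴
Total I = 350.53 in⁴.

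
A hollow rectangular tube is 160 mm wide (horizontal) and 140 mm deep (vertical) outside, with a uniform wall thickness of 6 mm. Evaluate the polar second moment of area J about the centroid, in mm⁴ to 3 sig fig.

J ≈ 2.39 × 10⁷ mm⁴

Split into non-overlapping primitives; take the origin at the lower-left of the bounding box.
Outer rectangle: 160 × 140, A = 22 400 mm², y = 70 mm, Ī = 36 586 667 mm⁴.
Inner void (subtracted): 148 × 128, A = 18 944 mm², y = 70 mm, Ī = 25 864 875 mm⁴.
By symmetry the centroid is at mid-height, ȳ = 70 mm.
All pieces are centred on the centroidal x-axis, so I = ΣĪ (holes subtracted) = 10 721 792 mm⁴.
Repeating about the centroidal y-axis gives I_y = 13 207 552 mm⁴.
Polar second moment: J = I_x + I_y = 23 929 344 mm⁴.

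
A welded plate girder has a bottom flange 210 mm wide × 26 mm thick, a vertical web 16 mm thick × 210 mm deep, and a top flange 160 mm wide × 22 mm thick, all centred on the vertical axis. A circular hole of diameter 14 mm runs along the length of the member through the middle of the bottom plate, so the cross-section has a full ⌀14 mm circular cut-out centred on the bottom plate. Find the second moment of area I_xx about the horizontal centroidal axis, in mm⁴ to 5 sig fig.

Break the section into simple shapes (no overlaps), measuring from the bottom-left corner of the bounding box.
Bottom plate: 210 × 26, A = 5 460 mm², y = 13 mm, Ī = 307 580 mm⁴.
Web plate: 16 × 210, A = 3 360 mm², y = 131 mm, Ī = 12 348 000 mm⁴.
Top plate: 160 × 22, A = 3 520 mm², y = 247 mm, Ī = 141973.3 mm⁴.
Hole (subtracted): ⌀14, A = 153.938 mm², y = 13 mm, Ī = 1885.741 mm⁴.
Centroid: ȳ = ΣA·y / ΣA = 113.1275 mm.
Transfer each piece to the horizontal centroidal axis using Ī + A·d² with d = y − 113.1275:
  bottom plate: d = -100.1275 mm → contributes +55 046 906 mm⁴
  web plate: d = 17.87249 mm → contributes +13 421 271 mm⁴
  top plate: d = 133.8725 mm → contributes +63 226 866 mm⁴
  hole: d = -100.1275 mm → contributes −1 545 194 mm⁴
Total I = 130 149 849 mm⁴.

I_xx ≈ 1.3015 × 10⁸ mm⁴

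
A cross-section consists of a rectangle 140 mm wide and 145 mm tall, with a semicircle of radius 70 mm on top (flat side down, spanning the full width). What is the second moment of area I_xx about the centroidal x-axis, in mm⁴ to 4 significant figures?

I_xx ≈ 9.650 × 10⁷ mm⁴

Break the section into simple shapes (no overlaps), measuring from the bottom-left corner of the bounding box.
Rectangular body: 140 × 145, A = 20 300 mm², y = 72.5 mm, Ī = 35 567 292 mm⁴.
Semicircular cap: semicircle r = 70, A = 7696.9 mm², y = 174.709 mm, Ī = 2 635 265 mm⁴.
Centroid: ȳ = ΣA·y / ΣA = 100.599 mm.
Transfer each piece to the centroidal x-axis using Ī + A·d² with d = y − 100.599:
  rectangular body: d = -28.0993 mm → contributes +51 595 524 mm⁴
  semicircular cap: d = 74.1097 mm → contributes +44 908 521 mm⁴
Total I = 96 504 044 mm⁴.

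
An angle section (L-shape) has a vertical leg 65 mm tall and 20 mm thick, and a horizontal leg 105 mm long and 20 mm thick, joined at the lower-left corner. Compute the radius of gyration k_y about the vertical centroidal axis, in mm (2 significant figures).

k_y ≈ 32 mm

Decompose the section into non-overlapping parts with the origin at the bottom-left of its bounding rectangle.
Vertical leg: 20 × 65, A = 1 300 mm², x = 10 mm, Ī = 43 333 mm⁴.
Horizontal leg (remainder): 85 × 20, A = 1 700 mm², x = 62.5 mm, Ī = 1 023 542 mm⁴.
Centroid: x̄ = ΣA·x / ΣA = 39.75 mm.
Transfer each piece to the vertical centroidal axis using Ī + A·d² with d = x − 39.75:
  vertical leg: d = -29.75 mm → contributes +1 193 915 mm⁴
  horizontal leg (remainder): d = 22.75 mm → contributes +1 903 398 mm⁴
Total I = 3 097 313 mm⁴.
Radius of gyration: k = √(I/A) = √(3 097 313 / 3 000) = 32.13 mm.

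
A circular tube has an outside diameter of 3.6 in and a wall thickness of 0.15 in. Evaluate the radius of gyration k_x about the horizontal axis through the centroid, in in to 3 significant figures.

k_x ≈ 1.22 in

Split into non-overlapping primitives; take the origin at the lower-left of the bounding box.
Outer circle: ⌀3.6, A = 10.179 in², y = 1.8 in, Ī = 8.2448 in⁴.
Bore (subtracted): ⌀3.3, A = 8.553 in², y = 1.8 in, Ī = 5.8214 in⁴.
By symmetry the centroid is at mid-height, ȳ = 1.8 in.
All pieces are centred on the horizontal axis through the centroid, so I = ΣĪ (holes subtracted) = 2.4234 in⁴.
Radius of gyration: k = √(I/A) = √(2.4234 / 1.6258) = 1.2209 in.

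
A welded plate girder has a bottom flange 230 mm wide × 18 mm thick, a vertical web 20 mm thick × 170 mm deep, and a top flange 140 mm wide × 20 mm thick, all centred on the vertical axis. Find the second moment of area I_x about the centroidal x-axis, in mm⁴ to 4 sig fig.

Break the section into simple shapes (no overlaps), measuring from the bottom-left corner of the bounding box.
Bottom plate: 230 × 18, A = 4 140 mm², y = 9 mm, Ī = 111 780 mm⁴.
Web plate: 20 × 170, A = 3 400 mm², y = 103 mm, Ī = 8 188 333 mm⁴.
Top plate: 140 × 20, A = 2 800 mm², y = 198 mm, Ī = 93333.3 mm⁴.
Centroid: ȳ = ΣA·y / ΣA = 91.089 mm.
Transfer each piece to the centroidal x-axis using Ī + A·d² with d = y − 91.089:
  bottom plate: d = -82.089 mm → contributes +28 009 583 mm⁴
  web plate: d = 11.911 mm → contributes +8 670 700 mm⁴
  top plate: d = 106.911 mm → contributes +32 097 242 mm⁴
Total I = 68 777 525 mm⁴.

I_x ≈ 6.878 × 10⁷ mm⁴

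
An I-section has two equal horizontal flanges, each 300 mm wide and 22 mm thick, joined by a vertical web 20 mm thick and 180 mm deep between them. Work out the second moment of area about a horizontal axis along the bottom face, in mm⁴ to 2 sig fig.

I_base ≈ 3.6 × 10⁸ mm⁴

Split into non-overlapping primitives; take the origin at the lower-left of the bounding box.
Bottom flange: 300 × 22, A = 6 600 mm², y = 11 mm, Ī = 266 200 mm⁴.
Web: 20 × 180, A = 3 600 mm², y = 112 mm, Ī = 9 720 000 mm⁴.
Top flange: 300 × 22, A = 6 600 mm², y = 213 mm, Ī = 266 200 mm⁴.
Transfer each piece to a horizontal axis along the bottom face using Ī + A·d² with d = y − 0:
  bottom flange: d = 11 mm → contributes +1 064 800 mm⁴
  web: d = 112 mm → contributes +54 878 400 mm⁴
  top flange: d = 213 mm → contributes +299 701 600 mm⁴
Total I = 355 644 800 mm⁴.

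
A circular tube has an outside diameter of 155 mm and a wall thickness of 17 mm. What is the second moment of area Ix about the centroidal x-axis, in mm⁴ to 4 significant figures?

Ix ≈ 1.781 × 10⁷ mm⁴

Treat the section as a set of non-overlapping primitives; coordinates are from the bounding-box lower-left.
Outer circle: ⌀155, A = 18869.2 mm², y = 77.5 mm, Ī = 28 333 269 mm⁴.
Bore (subtracted): ⌀121, A = 11 499 mm², y = 77.5 mm, Ī = 10 522 317 mm⁴.
By symmetry the centroid is at mid-height, ȳ = 77.5 mm.
All pieces are centred on the centroidal x-axis, so I = ΣĪ (holes subtracted) = 17 810 952 mm⁴.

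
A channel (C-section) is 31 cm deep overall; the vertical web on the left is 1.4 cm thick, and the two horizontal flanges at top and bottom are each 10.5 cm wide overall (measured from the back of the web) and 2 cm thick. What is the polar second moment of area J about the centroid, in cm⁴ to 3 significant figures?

Treat the section as a set of non-overlapping primitives; coordinates are from the bounding-box lower-left.
Web: 1.4 × 31, A = 43.4 cm², y = 15.5 cm, Ī = 3475.6 cm⁴.
Top flange (beyond web): 9.1 × 2, A = 18.2 cm², y = 30 cm, Ī = 6.0667 cm⁴.
Bottom flange (beyond web): 9.1 × 2, A = 18.2 cm², y = 1 cm, Ī = 6.0667 cm⁴.
By symmetry the centroid is at mid-height, ȳ = 15.5 cm.
Transfer each piece to the centroidal x-axis using Ī + A·d² with d = y − 15.5:
  web: d = 0 cm → contributes +3475.6 cm⁴
  top flange (beyond web): d = 14.5 cm → contributes +3832.6 cm⁴
  bottom flange (beyond web): d = -14.5 cm → contributes +3832.6 cm⁴
Total I = 11 141 cm⁴.
For the y-axis: x̄ = 3.0947 cm.
Repeating about the centroidal y-axis gives I_y = 803.92 cm⁴.
Polar second moment: J = I_x + I_y = 11 945 cm⁴.

J ≈ 1.19 × 10⁴ cm⁴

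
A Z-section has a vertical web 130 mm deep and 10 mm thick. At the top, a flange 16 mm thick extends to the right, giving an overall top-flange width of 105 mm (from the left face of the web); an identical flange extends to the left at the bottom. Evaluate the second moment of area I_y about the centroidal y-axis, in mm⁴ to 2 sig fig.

I_y ≈ 1.1 × 10⁷ mm⁴

Decompose the section into non-overlapping parts with the origin at the bottom-left of its bounding rectangle.
Web: 10 × 130, A = 1 300 mm², x = 100 mm, Ī = 10 833 mm⁴.
Top flange (beyond web): 95 × 16, A = 1 520 mm², x = 152.5 mm, Ī = 1 143 167 mm⁴.
Bottom flange (beyond web): 95 × 16, A = 1 520 mm², x = 47.5 mm, Ī = 1 143 167 mm⁴.
Centroid: x̄ = ΣA·x / ΣA = 100 mm.
Transfer each piece to the centroidal y-axis using Ī + A·d² with d = x − 100:
  web: d = 0 mm → contributes +10 833 mm⁴
  top flange (beyond web): d = 52.5 mm → contributes +5 332 667 mm⁴
  bottom flange (beyond web): d = -52.5 mm → contributes +5 332 667 mm⁴
Total I = 10 676 167 mm⁴.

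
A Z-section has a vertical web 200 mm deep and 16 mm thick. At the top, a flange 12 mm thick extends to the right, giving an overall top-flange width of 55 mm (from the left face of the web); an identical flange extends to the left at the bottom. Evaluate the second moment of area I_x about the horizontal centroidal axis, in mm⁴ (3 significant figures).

I_x ≈ 1.89 × 10⁷ mm⁴

Break the section into simple shapes (no overlaps), measuring from the bottom-left corner of the bounding box.
Web: 16 × 200, A = 3 200 mm², y = 100 mm, Ī = 10 666 667 mm⁴.
Top flange (beyond web): 39 × 12, A = 468 mm², y = 194 mm, Ī = 5 616 mm⁴.
Bottom flange (beyond web): 39 × 12, A = 468 mm², y = 6 mm, Ī = 5 616 mm⁴.
Centroid: ȳ = ΣA·y / ΣA = 100 mm.
Transfer each piece to the horizontal centroidal axis using Ī + A·d² with d = y − 100:
  web: d = 0 mm → contributes +10 666 667 mm⁴
  top flange (beyond web): d = 94 mm → contributes +4 140 864 mm⁴
  bottom flange (beyond web): d = -94 mm → contributes +4 140 864 mm⁴
Total I = 18 948 395 mm⁴.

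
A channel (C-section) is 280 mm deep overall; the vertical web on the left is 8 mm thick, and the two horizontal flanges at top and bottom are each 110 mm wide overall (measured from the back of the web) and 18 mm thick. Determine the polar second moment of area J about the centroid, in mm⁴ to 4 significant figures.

J ≈ 8.515 × 10⁷ mm⁴

Decompose the section into non-overlapping parts with the origin at the bottom-left of its bounding rectangle.
Web: 8 × 280, A = 2 240 mm², y = 140 mm, Ī = 14 634 667 mm⁴.
Top flange (beyond web): 102 × 18, A = 1 836 mm², y = 271 mm, Ī = 49 572 mm⁴.
Bottom flange (beyond web): 102 × 18, A = 1 836 mm², y = 9 mm, Ī = 49 572 mm⁴.
By symmetry the centroid is at mid-height, ȳ = 140 mm.
Transfer each piece to the centroidal x-axis using Ī + A·d² with d = y − 140:
  web: d = 0 mm → contributes +14 634 667 mm⁴
  top flange (beyond web): d = 131 mm → contributes +31 557 168 mm⁴
  bottom flange (beyond web): d = -131 mm → contributes +31 557 168 mm⁴
Total I = 77 749 003 mm⁴.
For the y-axis: x̄ = 38.161 mm.
Repeating about the centroidal y-axis gives I_y = 7 404 209 mm⁴.
Polar second moment: J = I_x + I_y = 85 153 212 mm⁴.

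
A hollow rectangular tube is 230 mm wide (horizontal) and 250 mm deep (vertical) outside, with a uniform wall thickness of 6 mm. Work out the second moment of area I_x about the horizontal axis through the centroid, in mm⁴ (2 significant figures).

I_x ≈ 5.5 × 10⁷ mm⁴

Decompose the section into non-overlapping parts with the origin at the bottom-left of its bounding rectangle.
Outer rectangle: 230 × 250, A = 57 500 mm², y = 125 mm, Ī = 299 479 167 mm⁴.
Inner void (subtracted): 218 × 238, A = 51 884 mm², y = 125 mm, Ī = 244 909 775 mm⁴.
By symmetry the centroid is at mid-height, ȳ = 125 mm.
All pieces are centred on the horizontal axis through the centroid, so I = ΣĪ (holes subtracted) = 54 569 392 mm⁴.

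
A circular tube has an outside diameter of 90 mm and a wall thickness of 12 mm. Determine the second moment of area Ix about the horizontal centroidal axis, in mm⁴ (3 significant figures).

Ix ≈ 2.29 × 10⁶ mm⁴

Treat the section as a set of non-overlapping primitives; coordinates are from the bounding-box lower-left.
Outer circle: ⌀90, A = 6361.7 mm², y = 45 mm, Ī = 3 220 623 mm⁴.
Bore (subtracted): ⌀66, A = 3421.2 mm², y = 45 mm, Ī = 931 420 mm⁴.
By symmetry the centroid is at mid-height, ȳ = 45 mm.
All pieces are centred on the horizontal centroidal axis, so I = ΣĪ (holes subtracted) = 2 289 203 mm⁴.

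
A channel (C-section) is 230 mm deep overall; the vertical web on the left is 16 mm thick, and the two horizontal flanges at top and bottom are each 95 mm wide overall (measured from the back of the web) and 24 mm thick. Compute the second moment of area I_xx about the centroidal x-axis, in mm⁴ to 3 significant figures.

I_xx ≈ 5.66 × 10⁷ mm⁴

Split into non-overlapping primitives; take the origin at the lower-left of the bounding box.
Web: 16 × 230, A = 3 680 mm², y = 115 mm, Ī = 16 222 667 mm⁴.
Top flange (beyond web): 79 × 24, A = 1 896 mm², y = 218 mm, Ī = 91 008 mm⁴.
Bottom flange (beyond web): 79 × 24, A = 1 896 mm², y = 12 mm, Ī = 91 008 mm⁴.
By symmetry the centroid is at mid-height, ȳ = 115 mm.
Transfer each piece to the centroidal x-axis using Ī + A·d² with d = y − 115:
  web: d = 0 mm → contributes +16 222 667 mm⁴
  top flange (beyond web): d = 103 mm → contributes +20 205 672 mm⁴
  bottom flange (beyond web): d = -103 mm → contributes +20 205 672 mm⁴
Total I = 56 634 011 mm⁴.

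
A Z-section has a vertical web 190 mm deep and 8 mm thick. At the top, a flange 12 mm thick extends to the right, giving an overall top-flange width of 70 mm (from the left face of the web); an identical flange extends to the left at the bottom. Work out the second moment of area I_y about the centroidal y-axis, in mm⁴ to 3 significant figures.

I_y ≈ 2.31 × 10⁶ mm⁴

Treat the section as a set of non-overlapping primitives; coordinates are from the bounding-box lower-left.
Web: 8 × 190, A = 1 520 mm², x = 66 mm, Ī = 8106.7 mm⁴.
Top flange (beyond web): 62 × 12, A = 744 mm², x = 101 mm, Ī = 238 328 mm⁴.
Bottom flange (beyond web): 62 × 12, A = 744 mm², x = 31 mm, Ī = 238 328 mm⁴.
Centroid: x̄ = ΣA·x / ΣA = 66 mm.
Transfer each piece to the centroidal y-axis using Ī + A·d² with d = x − 66:
  web: d = 0 mm → contributes +8106.7 mm⁴
  top flange (beyond web): d = 35 mm → contributes +1 149 728 mm⁴
  bottom flange (beyond web): d = -35 mm → contributes +1 149 728 mm⁴
Total I = 2 307 563 mm⁴.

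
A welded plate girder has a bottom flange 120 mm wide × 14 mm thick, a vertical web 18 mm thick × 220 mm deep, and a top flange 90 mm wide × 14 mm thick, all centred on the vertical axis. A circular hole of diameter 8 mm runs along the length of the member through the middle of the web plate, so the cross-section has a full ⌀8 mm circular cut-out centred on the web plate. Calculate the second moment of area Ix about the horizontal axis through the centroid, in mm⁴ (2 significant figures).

Break the section into simple shapes (no overlaps), measuring from the bottom-left corner of the bounding box.
Bottom plate: 120 × 14, A = 1 680 mm², y = 7 mm, Ī = 27 440 mm⁴.
Web plate: 18 × 220, A = 3 960 mm², y = 124 mm, Ī = 15 972 000 mm⁴.
Top plate: 90 × 14, A = 1 260 mm², y = 241 mm, Ī = 20 580 mm⁴.
Hole (subtracted): ⌀8, A = 50.27 mm², y = 124 mm, Ī = 201.1 mm⁴.
Centroid: ȳ = ΣA·y / ΣA = 116.8 mm.
Transfer each piece to the horizontal axis through the centroid using Ī + A·d² with d = y − 116.8:
  bottom plate: d = -109.8 mm → contributes +20 291 180 mm⁴
  web plate: d = 7.174 mm → contributes +16 175 806 mm⁴
  top plate: d = 124.2 mm → contributes +19 448 750 mm⁴
  hole: d = 7.174 mm → contributes −2 788 mm⁴
Total I = 55 912 949 mm⁴.

Ix ≈ 5.6 × 10⁷ mm⁴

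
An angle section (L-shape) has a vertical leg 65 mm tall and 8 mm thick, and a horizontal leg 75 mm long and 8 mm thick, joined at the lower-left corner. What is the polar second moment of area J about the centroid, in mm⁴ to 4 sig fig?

Treat the section as a set of non-overlapping primitives; coordinates are from the bounding-box lower-left.
Vertical leg: 8 × 65, A = 520 mm², y = 32.5 mm, Ī = 183 083 mm⁴.
Horizontal leg (remainder): 67 × 8, A = 536 mm², y = 4 mm, Ī = 2858.67 mm⁴.
Centroid: ȳ = ΣA·y / ΣA = 18.0341 mm.
Transfer each piece to the centroidal x-axis using Ī + A·d² with d = y − 18.0341:
  vertical leg: d = 14.4659 mm → contributes +291 900 mm⁴
  horizontal leg (remainder): d = -14.0341 mm → contributes +108 427 mm⁴
Total I = 400 327 mm⁴.
For the y-axis: x̄ = 23.0341 mm.
Repeating about the centroidal y-axis gives I_y = 574 447 mm⁴.
Polar second moment: J = I_x + I_y = 974 774 mm⁴.

J ≈ 9.748 × 10⁵ mm⁴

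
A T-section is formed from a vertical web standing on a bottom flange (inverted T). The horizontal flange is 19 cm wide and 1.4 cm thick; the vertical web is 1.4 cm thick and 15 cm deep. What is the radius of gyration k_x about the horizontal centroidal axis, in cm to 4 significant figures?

Treat the section as a set of non-overlapping primitives; coordinates are from the bounding-box lower-left.
Flange: 19 × 1.4, A = 26.6 cm², y = 0.7 cm, Ī = 4.34467 cm⁴.
Web: 1.4 × 15, A = 21 cm², y = 8.9 cm, Ī = 393.75 cm⁴.
Centroid: ȳ = ΣA·y / ΣA = 4.31765 cm.
Transfer each piece to the horizontal centroidal axis using Ī + A·d² with d = y − 4.31765:
  flange: d = -3.61765 cm → contributes +352.469 cm⁴
  web: d = 4.58235 cm → contributes +834.707 cm⁴
Total I = 1187.18 cm⁴.
Radius of gyration: k = √(I/A) = √(1187.18 / 47.6) = 4.99406 cm.

k_x ≈ 4.994 cm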